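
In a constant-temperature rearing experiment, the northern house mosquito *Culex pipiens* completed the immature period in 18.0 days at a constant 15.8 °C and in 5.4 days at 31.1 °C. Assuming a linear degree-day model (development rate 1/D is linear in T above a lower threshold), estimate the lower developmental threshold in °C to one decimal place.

Linear rate model ⇒ the product D·(T − T_b) is constant across temperatures.
18.0·(15.8 − T_b) = 5.4·(31.1 − T_b)
T_b = (18.0·15.8 − 5.4·31.1) / (18.0 − 5.4) = 116.46 / 12.6 = 9.243 °C ≈ 9.2 °C.

9.2 °C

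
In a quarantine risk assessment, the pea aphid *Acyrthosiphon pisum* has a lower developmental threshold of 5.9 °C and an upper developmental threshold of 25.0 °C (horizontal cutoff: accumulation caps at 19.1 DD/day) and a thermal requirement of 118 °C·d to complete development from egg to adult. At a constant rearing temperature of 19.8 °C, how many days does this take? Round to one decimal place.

8.5 days

Daily accumulation = 19.8 − 5.9 = 13.9 DD/day.
Duration = 118 / 13.9 = 8.489 ≈ 8.5 days.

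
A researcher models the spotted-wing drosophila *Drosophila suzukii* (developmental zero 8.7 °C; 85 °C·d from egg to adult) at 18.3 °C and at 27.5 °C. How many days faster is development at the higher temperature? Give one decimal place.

At 18.3 °C: 85 / (18.3 − 8.7) = 85 / 9.6 = 8.854 d.
At 27.5 °C: 85 / (27.5 − 8.7) = 85 / 18.8 = 4.521 d.
Difference = |8.854 − 4.521| = 4.333 ≈ 4.3 days.

4.3 days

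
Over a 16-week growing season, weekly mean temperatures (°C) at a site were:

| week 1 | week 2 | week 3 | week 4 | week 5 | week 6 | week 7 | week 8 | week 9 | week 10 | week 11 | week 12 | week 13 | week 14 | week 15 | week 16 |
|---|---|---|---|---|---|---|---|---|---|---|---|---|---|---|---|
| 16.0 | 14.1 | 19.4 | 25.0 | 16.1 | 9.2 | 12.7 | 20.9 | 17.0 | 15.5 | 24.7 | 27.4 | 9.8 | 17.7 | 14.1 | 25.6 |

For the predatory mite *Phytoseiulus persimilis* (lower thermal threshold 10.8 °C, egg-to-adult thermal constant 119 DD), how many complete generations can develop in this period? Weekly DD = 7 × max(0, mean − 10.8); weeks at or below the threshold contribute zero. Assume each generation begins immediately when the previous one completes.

6 generations

Weekly DD (7 × max(0, T̄ − 10.8)): 36.4, 23.1, 60.2, 99.4, 37.1, 0.0, 13.3, 70.7, 43.4, 32.9, 97.3, 116.2, 0.0, 48.3, 23.1, 103.6.
Season total = 805.0 DD.
Complete generations = ⌊805.0 / 119⌋ = 6.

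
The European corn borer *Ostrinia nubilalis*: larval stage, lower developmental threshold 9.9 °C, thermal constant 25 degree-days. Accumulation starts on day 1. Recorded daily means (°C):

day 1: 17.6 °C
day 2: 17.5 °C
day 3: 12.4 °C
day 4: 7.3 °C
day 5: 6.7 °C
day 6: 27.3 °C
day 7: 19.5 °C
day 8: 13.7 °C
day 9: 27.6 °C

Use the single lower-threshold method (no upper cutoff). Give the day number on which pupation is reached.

Daily DD above 9.9 °C: 7.7, 7.6, 2.5, 0.0, 0.0, 17.4, 9.6, 3.8, 17.7.
Cumulative: 7.7, 15.3, 17.8, 17.8, 17.8, 35.2, 44.8, 48.6, 66.3.
The total first reaches 25 DD on day 6.

day 6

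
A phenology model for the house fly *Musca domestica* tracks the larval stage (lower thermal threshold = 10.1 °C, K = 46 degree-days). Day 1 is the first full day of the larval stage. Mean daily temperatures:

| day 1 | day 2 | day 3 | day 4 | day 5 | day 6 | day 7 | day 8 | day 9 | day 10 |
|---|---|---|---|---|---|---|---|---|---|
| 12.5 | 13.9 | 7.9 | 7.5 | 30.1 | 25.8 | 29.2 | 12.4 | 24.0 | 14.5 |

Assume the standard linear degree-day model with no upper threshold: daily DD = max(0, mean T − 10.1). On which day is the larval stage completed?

day 7

Daily DD above 10.1 °C: 2.4, 3.8, 0.0, 0.0, 20.0, 15.7, 19.1, 2.3, 13.9, 4.4.
Cumulative: 2.4, 6.2, 6.2, 6.2, 26.2, 41.9, 61.0, 63.3, 77.2, 81.6.
The total first reaches 46 DD on day 7.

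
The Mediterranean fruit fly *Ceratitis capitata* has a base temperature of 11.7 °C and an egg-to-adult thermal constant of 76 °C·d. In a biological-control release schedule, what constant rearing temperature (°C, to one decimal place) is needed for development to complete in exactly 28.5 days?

Required daily accumulation = 76 / 28.5 = 2.667 DD/day.
T = T_base + 2.667 = 11.7 + 2.667 = 14.367 ≈ 14.4 °C.

14.4 °C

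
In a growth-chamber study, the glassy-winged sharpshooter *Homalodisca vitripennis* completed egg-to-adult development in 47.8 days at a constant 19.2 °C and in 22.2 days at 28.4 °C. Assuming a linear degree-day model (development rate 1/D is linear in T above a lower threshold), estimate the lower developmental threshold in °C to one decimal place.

11.2 °C

Equal thermal constants: D₁(T₁ − T_b) = D₂(T₂ − T_b).
47.8·(19.2 − T_b) = 22.2·(28.4 − T_b)
T_b = (47.8·19.2 − 22.2·28.4) / (47.8 − 22.2) = 287.28 / 25.6 = 11.222 °C ≈ 11.2 °C.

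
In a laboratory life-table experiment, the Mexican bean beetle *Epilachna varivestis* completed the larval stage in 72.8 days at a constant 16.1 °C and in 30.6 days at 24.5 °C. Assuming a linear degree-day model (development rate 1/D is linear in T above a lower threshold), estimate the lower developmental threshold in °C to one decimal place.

Linear rate model ⇒ the product D·(T − T_b) is constant across temperatures.
72.8·(16.1 − T_b) = 30.6·(24.5 − T_b)
T_b = (72.8·16.1 − 30.6·24.5) / (72.8 − 30.6) = 422.38 / 42.2 = 10.009 °C ≈ 10.0 °C.

10.0 °C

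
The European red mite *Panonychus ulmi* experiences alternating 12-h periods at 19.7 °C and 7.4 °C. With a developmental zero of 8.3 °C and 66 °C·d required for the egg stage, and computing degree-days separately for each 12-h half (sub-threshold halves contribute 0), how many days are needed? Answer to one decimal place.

Day half: max(0, 19.7 − 8.3) × 0.5 = 11.4 × 0.5 = 5.70 DD.
Night half: max(0, 7.4 − 8.3) × 0.5 = 0.0 × 0.5 = 0.00 DD.
Per 24 h: 5.70 DD/day.
Duration = 66 / 5.70 = 11.579 ≈ 11.6 days.

11.6 days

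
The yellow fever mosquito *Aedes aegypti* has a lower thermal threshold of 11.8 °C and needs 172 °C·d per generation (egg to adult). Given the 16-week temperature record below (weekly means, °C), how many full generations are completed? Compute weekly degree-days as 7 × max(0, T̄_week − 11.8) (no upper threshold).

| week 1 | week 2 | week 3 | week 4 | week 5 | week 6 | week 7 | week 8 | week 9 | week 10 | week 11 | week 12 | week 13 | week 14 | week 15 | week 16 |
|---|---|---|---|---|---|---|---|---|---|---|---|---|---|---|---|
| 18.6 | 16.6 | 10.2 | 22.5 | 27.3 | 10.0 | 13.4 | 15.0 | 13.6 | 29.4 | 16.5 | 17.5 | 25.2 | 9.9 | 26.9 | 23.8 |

4 generations

Weekly DD (7 × max(0, T̄ − 11.8)): 47.6, 33.6, 0.0, 74.9, 108.5, 0.0, 11.2, 22.4, 12.6, 123.2, 32.9, 39.9, 93.8, 0.0, 105.7, 84.0.
Season total = 790.3 DD.
Complete generations = ⌊790.3 / 172⌋ = 4.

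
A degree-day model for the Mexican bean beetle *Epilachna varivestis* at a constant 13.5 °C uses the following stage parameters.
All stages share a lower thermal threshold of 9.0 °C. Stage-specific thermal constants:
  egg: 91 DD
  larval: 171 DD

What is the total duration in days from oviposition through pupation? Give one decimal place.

Daily accumulation at 13.5 °C = 13.5 − 9.0 = 4.5 DD/day.
Total K = 91 + 171 = 262 DD.
Total duration = 262 / 4.5 = 58.222 ≈ 58.2 days.

58.2 days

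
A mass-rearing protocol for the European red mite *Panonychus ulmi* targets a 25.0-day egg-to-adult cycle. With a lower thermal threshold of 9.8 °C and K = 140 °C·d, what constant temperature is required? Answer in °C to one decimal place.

15.4 °C

Required daily accumulation = 140 / 25.0 = 5.600 DD/day.
T = T_base + 5.600 = 9.8 + 5.600 = 15.400 ≈ 15.4 °C.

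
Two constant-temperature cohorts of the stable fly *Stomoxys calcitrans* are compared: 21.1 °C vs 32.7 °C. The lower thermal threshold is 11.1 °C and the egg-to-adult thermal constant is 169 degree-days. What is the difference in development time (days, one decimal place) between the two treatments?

9.1 days

At 21.1 °C: 169 / (21.1 − 11.1) = 169 / 10.0 = 16.900 d.
At 32.7 °C: 169 / (32.7 − 11.1) = 169 / 21.6 = 7.824 d.
Difference = |16.900 − 7.824| = 9.076 ≈ 9.1 days.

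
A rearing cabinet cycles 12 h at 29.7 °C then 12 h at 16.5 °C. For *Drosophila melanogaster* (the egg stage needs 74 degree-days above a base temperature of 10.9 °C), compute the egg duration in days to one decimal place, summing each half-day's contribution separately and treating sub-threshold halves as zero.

6.1 days

Day half: max(0, 29.7 − 10.9) × 0.5 = 18.8 × 0.5 = 9.40 DD.
Night half: max(0, 16.5 − 10.9) × 0.5 = 5.6 × 0.5 = 2.80 DD.
Per 24 h: 12.20 DD/day.
Duration = 74 / 12.20 = 6.066 ≈ 6.1 days.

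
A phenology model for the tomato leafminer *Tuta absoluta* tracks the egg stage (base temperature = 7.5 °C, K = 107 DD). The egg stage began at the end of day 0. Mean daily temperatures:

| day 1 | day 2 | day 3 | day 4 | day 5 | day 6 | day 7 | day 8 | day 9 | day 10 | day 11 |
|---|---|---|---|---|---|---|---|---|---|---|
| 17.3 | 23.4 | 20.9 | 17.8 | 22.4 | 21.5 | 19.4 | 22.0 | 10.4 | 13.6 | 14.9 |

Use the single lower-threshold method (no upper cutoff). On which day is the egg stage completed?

day 9

Daily DD above 7.5 °C: 9.8, 15.9, 13.4, 10.3, 14.9, 14.0, 11.9, 14.5, 2.9, 6.1, 7.4.
Cumulative: 9.8, 25.7, 39.1, 49.4, 64.3, 78.3, 90.2, 104.7, 107.6, 113.7, 121.1.
The total first reaches 107 DD on day 9.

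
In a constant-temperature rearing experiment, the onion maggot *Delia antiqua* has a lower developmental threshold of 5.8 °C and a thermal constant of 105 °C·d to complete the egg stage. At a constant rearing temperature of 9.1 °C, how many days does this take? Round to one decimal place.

Daily accumulation = 9.1 − 5.8 = 3.3 DD/day.
Duration = 105 / 3.3 = 31.818 ≈ 31.8 days.

31.8 days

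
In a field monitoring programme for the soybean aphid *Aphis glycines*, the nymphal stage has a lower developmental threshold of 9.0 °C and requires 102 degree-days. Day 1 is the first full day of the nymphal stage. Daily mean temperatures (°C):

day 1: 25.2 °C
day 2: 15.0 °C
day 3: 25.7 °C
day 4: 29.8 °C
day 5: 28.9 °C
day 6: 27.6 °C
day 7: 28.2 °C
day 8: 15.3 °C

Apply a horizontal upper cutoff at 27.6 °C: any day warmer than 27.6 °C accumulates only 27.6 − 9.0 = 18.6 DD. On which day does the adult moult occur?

Daily DD above 9.0 °C (capped at 18.6): 16.2, 6.0, 16.7, 18.6, 18.6, 18.6, 18.6, 6.3.
Cumulative: 16.2, 22.2, 38.9, 57.5, 76.1, 94.7, 113.3, 119.6.
The total first reaches 102 DD on day 7.

day 7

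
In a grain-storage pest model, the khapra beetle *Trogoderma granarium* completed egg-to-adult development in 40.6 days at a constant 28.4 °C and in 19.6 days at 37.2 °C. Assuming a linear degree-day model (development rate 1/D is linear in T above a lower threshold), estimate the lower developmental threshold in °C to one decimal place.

Equal thermal constants: D₁(T₁ − T_b) = D₂(T₂ − T_b).
40.6·(28.4 − T_b) = 19.6·(37.2 − T_b)
T_b = (40.6·28.4 − 19.6·37.2) / (40.6 − 19.6) = 423.92 / 21.0 = 20.187 °C ≈ 20.2 °C.

20.2 °C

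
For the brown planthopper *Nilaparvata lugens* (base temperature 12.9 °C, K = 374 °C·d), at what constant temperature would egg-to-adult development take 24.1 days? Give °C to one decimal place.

Required daily accumulation = 374 / 24.1 = 15.519 DD/day.
T = T_base + 15.519 = 12.9 + 15.519 = 28.419 ≈ 28.4 °C.

28.4 °C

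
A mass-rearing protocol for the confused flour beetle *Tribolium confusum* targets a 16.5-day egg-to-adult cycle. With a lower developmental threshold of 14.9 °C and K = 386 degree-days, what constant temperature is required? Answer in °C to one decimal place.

Required daily accumulation = 386 / 16.5 = 23.394 DD/day.
T = T_base + 23.394 = 14.9 + 23.394 = 38.294 ≈ 38.3 °C.

38.3 °C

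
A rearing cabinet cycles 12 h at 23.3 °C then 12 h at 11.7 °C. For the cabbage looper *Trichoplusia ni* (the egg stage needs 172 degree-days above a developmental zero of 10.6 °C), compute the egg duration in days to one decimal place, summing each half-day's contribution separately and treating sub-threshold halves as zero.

Day half: max(0, 23.3 − 10.6) × 0.5 = 12.7 × 0.5 = 6.35 DD.
Night half: max(0, 11.7 − 10.6) × 0.5 = 1.1 × 0.5 = 0.55 DD.
Per 24 h: 6.90 DD/day.
Duration = 172 / 6.90 = 24.928 ≈ 24.9 days.

24.9 days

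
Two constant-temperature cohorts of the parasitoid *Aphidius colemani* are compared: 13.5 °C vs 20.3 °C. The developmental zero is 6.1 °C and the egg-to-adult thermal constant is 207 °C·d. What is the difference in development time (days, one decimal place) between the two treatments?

At 13.5 °C: 207 / (13.5 − 6.1) = 207 / 7.4 = 27.973 d.
At 20.3 °C: 207 / (20.3 − 6.1) = 207 / 14.2 = 14.577 d.
Difference = |27.973 − 14.577| = 13.396 ≈ 13.4 days.

13.4 days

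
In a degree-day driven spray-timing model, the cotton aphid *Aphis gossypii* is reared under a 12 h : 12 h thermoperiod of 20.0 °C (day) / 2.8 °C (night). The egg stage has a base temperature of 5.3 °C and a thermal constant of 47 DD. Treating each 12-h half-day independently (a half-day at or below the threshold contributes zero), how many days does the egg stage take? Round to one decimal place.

6.4 days

Day half: max(0, 20.0 − 5.3) × 0.5 = 14.7 × 0.5 = 7.35 DD.
Night half: max(0, 2.8 − 5.3) × 0.5 = 0.0 × 0.5 = 0.00 DD.
Per 24 h: 7.35 DD/day.
Duration = 47 / 7.35 = 6.395 ≈ 6.4 days.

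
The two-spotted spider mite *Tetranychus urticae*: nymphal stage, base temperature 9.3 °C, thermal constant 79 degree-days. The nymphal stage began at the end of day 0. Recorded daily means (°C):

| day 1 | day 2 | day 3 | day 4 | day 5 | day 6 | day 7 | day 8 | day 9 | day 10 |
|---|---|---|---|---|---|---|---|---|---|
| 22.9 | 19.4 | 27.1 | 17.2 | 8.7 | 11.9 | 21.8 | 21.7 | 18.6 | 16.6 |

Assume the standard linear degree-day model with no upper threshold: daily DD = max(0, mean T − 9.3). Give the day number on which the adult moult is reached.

Daily DD above 9.3 °C: 13.6, 10.1, 17.8, 7.9, 0.0, 2.6, 12.5, 12.4, 9.3, 7.3.
Cumulative: 13.6, 23.7, 41.5, 49.4, 49.4, 52.0, 64.5, 76.9, 86.2, 93.5.
The total first reaches 79 DD on day 9.

day 9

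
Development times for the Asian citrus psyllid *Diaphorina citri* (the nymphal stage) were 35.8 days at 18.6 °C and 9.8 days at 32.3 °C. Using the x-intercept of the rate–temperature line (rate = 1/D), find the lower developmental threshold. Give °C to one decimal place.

13.4 °C

Equal thermal constants: D₁(T₁ − T_b) = D₂(T₂ − T_b).
35.8·(18.6 − T_b) = 9.8·(32.3 − T_b)
T_b = (35.8·18.6 − 9.8·32.3) / (35.8 − 9.8) = 349.34 / 26.0 = 13.436 °C ≈ 13.4 °C.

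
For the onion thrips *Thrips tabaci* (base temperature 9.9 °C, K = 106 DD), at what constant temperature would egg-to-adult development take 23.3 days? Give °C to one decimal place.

Required daily accumulation = 106 / 23.3 = 4.549 DD/day.
T = T_base + 4.549 = 9.9 + 4.549 = 14.449 ≈ 14.4 °C.

14.4 °C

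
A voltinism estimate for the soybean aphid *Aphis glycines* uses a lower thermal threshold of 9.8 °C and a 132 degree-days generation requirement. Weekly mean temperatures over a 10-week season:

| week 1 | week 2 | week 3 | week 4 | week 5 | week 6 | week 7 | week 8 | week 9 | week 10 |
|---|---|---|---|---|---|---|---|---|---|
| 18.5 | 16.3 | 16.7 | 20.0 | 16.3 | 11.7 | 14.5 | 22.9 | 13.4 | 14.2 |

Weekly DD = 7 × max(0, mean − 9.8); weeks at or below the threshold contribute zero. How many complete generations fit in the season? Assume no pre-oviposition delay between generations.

3 generations

Weekly DD (7 × max(0, T̄ − 9.8)): 60.9, 45.5, 48.3, 71.4, 45.5, 13.3, 32.9, 91.7, 25.2, 30.8.
Season total = 465.5 DD.
Complete generations = ⌊465.5 / 132⌋ = 3.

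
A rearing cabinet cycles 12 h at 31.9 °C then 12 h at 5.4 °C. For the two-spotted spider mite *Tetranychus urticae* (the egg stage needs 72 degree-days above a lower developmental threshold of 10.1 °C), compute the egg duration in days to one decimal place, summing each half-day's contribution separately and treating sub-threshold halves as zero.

6.6 days

Day half: max(0, 31.9 − 10.1) × 0.5 = 21.8 × 0.5 = 10.90 DD.
Night half: max(0, 5.4 − 10.1) × 0.5 = 0.0 × 0.5 = 0.00 DD.
Per 24 h: 10.90 DD/day.
Duration = 72 / 10.90 = 6.606 ≈ 6.6 days.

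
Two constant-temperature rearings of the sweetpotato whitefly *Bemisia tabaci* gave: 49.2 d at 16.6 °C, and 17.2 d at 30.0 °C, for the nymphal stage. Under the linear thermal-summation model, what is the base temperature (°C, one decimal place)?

9.4 °C

Equal thermal constants: D₁(T₁ − T_b) = D₂(T₂ − T_b).
49.2·(16.6 − T_b) = 17.2·(30.0 − T_b)
T_b = (49.2·16.6 − 17.2·30.0) / (49.2 − 17.2) = 300.72 / 32.0 = 9.398 °C ≈ 9.4 °C.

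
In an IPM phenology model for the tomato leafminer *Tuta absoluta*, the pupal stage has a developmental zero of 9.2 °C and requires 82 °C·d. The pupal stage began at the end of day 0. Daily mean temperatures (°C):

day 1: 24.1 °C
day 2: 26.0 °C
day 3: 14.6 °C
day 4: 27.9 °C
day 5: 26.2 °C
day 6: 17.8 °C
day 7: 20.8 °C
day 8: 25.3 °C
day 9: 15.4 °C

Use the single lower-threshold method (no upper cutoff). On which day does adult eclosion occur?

Daily DD above 9.2 °C: 14.9, 16.8, 5.4, 18.7, 17.0, 8.6, 11.6, 16.1, 6.2.
Cumulative: 14.9, 31.7, 37.1, 55.8, 72.8, 81.4, 93.0, 109.1, 115.3.
The total first reaches 82 DD on day 7.

day 7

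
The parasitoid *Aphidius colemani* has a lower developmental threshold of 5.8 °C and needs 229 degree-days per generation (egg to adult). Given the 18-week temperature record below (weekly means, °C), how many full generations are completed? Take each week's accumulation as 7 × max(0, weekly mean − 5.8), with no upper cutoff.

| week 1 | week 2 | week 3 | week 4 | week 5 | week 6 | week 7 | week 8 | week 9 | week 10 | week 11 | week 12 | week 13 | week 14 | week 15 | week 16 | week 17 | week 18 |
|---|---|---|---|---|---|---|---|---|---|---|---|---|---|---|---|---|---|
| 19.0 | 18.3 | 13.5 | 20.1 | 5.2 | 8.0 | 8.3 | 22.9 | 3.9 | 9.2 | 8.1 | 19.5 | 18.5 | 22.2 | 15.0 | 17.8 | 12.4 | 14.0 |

Weekly DD (7 × max(0, T̄ − 5.8)): 92.4, 87.5, 53.9, 100.1, 0.0, 15.4, 17.5, 119.7, 0.0, 23.8, 16.1, 95.9, 88.9, 114.8, 64.4, 84.0, 46.2, 57.4.
Season total = 1078.0 DD.
Complete generations = ⌊1078.0 / 229⌋ = 4.

4 generations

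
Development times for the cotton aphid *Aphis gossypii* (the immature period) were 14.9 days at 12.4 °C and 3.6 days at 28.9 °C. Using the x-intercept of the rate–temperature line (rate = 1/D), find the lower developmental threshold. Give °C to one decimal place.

7.1 °C

Under the model K = D·(T − T_b), so D₁·(T₁ − T_b) = D₂·(T₂ − T_b).
14.9·(12.4 − T_b) = 3.6·(28.9 − T_b)
T_b = (14.9·12.4 − 3.6·28.9) / (14.9 − 3.6) = 80.72 / 11.3 = 7.143 °C ≈ 7.1 °C.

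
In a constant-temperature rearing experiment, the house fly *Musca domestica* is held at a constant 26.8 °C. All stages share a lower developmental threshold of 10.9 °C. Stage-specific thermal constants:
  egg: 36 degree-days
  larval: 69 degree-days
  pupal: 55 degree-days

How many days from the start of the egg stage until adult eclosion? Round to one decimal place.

10.1 days

Daily accumulation at 26.8 °C = 26.8 − 10.9 = 15.9 DD/day.
Total K = 36 + 69 + 55 = 160 DD.
Total duration = 160 / 15.9 = 10.063 ≈ 10.1 days.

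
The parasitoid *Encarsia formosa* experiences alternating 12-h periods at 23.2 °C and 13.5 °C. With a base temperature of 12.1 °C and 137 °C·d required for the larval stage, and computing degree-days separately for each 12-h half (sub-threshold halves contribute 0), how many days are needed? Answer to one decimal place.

21.9 days

Day half: max(0, 23.2 − 12.1) × 0.5 = 11.1 × 0.5 = 5.55 DD.
Night half: max(0, 13.5 − 12.1) × 0.5 = 1.4 × 0.5 = 0.70 DD.
Per 24 h: 6.25 DD/day.
Duration = 137 / 6.25 = 21.920 ≈ 21.9 days.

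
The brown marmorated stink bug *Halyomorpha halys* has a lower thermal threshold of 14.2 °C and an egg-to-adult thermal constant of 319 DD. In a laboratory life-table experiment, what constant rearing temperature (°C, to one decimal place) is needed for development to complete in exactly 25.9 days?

26.5 °C

Required daily accumulation = 319 / 25.9 = 12.317 DD/day.
T = T_base + 12.317 = 14.2 + 12.317 = 26.517 ≈ 26.5 °C.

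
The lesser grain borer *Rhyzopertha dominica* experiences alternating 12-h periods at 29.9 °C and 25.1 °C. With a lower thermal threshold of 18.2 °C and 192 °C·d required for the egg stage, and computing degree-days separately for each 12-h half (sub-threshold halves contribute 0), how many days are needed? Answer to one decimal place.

20.6 days

Day half: max(0, 29.9 − 18.2) × 0.5 = 11.7 × 0.5 = 5.85 DD.
Night half: max(0, 25.1 − 18.2) × 0.5 = 6.9 × 0.5 = 3.45 DD.
Per 24 h: 9.30 DD/day.
Duration = 192 / 9.30 = 20.645 ≈ 20.6 days.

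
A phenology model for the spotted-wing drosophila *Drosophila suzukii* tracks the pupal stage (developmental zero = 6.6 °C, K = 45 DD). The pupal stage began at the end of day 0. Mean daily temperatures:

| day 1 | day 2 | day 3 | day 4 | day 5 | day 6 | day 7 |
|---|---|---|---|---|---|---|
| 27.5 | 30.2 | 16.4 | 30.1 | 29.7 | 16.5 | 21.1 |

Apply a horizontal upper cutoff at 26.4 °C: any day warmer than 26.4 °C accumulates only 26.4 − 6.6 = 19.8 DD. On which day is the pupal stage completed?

Daily DD above 6.6 °C (capped at 19.8): 19.8, 19.8, 9.8, 19.8, 19.8, 9.9, 14.5.
Cumulative: 19.8, 39.6, 49.4, 69.2, 89.0, 98.9, 113.4.
The total first reaches 45 DD on day 3.

day 3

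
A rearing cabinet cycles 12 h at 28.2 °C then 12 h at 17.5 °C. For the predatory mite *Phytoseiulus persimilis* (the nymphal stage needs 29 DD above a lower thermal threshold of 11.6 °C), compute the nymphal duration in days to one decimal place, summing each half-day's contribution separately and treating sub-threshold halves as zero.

2.6 days

Day half: max(0, 28.2 − 11.6) × 0.5 = 16.6 × 0.5 = 8.30 DD.
Night half: max(0, 17.5 − 11.6) × 0.5 = 5.9 × 0.5 = 2.95 DD.
Per 24 h: 11.25 DD/day.
Duration = 29 / 11.25 = 2.578 ≈ 2.6 days.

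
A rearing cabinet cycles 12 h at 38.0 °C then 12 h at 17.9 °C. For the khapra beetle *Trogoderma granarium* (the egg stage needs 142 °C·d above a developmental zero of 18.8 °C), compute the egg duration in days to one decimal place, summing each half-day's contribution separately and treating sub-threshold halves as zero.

Day half: max(0, 38.0 − 18.8) × 0.5 = 19.2 × 0.5 = 9.60 DD.
Night half: max(0, 17.9 − 18.8) × 0.5 = 0.0 × 0.5 = 0.00 DD.
Per 24 h: 9.60 DD/day.
Duration = 142 / 9.60 = 14.792 ≈ 14.8 days.

14.8 days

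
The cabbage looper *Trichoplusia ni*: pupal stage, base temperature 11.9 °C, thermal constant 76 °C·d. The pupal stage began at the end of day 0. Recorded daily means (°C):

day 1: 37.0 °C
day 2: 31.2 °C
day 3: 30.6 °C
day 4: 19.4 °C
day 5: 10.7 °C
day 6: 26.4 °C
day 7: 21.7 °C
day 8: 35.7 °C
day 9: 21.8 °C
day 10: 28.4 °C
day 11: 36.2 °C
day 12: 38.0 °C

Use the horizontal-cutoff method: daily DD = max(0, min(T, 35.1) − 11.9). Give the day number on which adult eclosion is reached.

Daily DD above 11.9 °C (capped at 23.2): 23.2, 19.3, 18.7, 7.5, 0.0, 14.5, 9.8, 23.2, 9.9, 16.5, 23.2, 23.2.
Cumulative: 23.2, 42.5, 61.2, 68.7, 68.7, 83.2, 93.0, 116.2, 126.1, 142.6, 165.8, 189.0.
The total first reaches 76 DD on day 6.

day 6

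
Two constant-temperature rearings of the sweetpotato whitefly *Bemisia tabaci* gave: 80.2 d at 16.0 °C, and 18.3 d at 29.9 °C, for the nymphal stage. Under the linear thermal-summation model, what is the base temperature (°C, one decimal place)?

Equal thermal constants: D₁(T₁ − T_b) = D₂(T₂ − T_b).
80.2·(16.0 − T_b) = 18.3·(29.9 − T_b)
T_b = (80.2·16.0 − 18.3·29.9) / (80.2 − 18.3) = 736.03 / 61.9 = 11.891 °C ≈ 11.9 °C.

11.9 °C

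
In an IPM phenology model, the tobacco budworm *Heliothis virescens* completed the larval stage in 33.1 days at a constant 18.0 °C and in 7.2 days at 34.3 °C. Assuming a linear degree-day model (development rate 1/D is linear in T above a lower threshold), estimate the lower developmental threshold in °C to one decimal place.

Linear rate model ⇒ the product D·(T − T_b) is constant across temperatures.
33.1·(18.0 − T_b) = 7.2·(34.3 − T_b)
T_b = (33.1·18.0 − 7.2·34.3) / (33.1 − 7.2) = 348.84 / 25.9 = 13.469 °C ≈ 13.5 °C.

13.5 °C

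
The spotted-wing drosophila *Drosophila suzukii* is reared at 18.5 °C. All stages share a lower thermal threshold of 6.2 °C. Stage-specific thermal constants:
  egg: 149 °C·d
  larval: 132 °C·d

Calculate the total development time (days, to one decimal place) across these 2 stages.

Daily accumulation at 18.5 °C = 18.5 − 6.2 = 12.3 DD/day.
Total K = 149 + 132 = 281 DD.
Total duration = 281 / 12.3 = 22.846 ≈ 22.8 days.

22.8 days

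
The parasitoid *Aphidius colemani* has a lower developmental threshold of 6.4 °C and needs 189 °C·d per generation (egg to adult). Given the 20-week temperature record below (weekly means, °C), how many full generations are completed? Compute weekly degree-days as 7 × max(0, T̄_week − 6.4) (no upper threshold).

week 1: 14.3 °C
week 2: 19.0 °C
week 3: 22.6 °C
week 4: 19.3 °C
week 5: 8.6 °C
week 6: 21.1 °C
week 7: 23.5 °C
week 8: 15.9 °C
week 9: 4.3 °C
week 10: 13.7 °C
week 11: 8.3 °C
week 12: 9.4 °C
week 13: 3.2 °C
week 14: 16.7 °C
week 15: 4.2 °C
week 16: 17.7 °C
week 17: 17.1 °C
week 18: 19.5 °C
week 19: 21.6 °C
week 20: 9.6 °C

Weekly DD (7 × max(0, T̄ − 6.4)): 55.3, 88.2, 113.4, 90.3, 15.4, 102.9, 119.7, 66.5, 0.0, 51.1, 13.3, 21.0, 0.0, 72.1, 0.0, 79.1, 74.9, 91.7, 106.4, 22.4.
Season total = 1183.7 DD.
Complete generations = ⌊1183.7 / 189⌋ = 6.

6 generations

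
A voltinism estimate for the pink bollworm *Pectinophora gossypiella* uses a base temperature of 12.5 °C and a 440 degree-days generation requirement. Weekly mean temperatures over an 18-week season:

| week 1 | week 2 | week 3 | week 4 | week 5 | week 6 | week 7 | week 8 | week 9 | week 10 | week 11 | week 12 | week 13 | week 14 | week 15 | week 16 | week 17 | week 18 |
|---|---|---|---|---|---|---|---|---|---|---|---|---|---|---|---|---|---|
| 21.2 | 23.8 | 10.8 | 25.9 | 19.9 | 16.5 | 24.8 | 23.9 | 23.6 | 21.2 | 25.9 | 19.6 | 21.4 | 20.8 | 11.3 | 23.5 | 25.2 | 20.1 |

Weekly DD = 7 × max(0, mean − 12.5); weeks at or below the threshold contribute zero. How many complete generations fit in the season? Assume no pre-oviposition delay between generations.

2 generations

Weekly DD (7 × max(0, T̄ − 12.5)): 60.9, 79.1, 0.0, 93.8, 51.8, 28.0, 86.1, 79.8, 77.7, 60.9, 93.8, 49.7, 62.3, 58.1, 0.0, 77.0, 88.9, 53.2.
Season total = 1101.1 DD.
Complete generations = ⌊1101.1 / 440⌋ = 2.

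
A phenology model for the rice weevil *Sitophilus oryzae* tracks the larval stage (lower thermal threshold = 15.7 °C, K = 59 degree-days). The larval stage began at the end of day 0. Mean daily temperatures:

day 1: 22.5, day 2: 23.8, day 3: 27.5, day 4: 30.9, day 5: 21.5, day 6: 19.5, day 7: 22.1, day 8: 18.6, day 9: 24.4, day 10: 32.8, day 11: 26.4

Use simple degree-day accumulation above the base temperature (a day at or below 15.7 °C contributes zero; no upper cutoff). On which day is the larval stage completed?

day 8

Daily DD above 15.7 °C: 6.8, 8.1, 11.8, 15.2, 5.8, 3.8, 6.4, 2.9, 8.7, 17.1, 10.7.
Cumulative: 6.8, 14.9, 26.7, 41.9, 47.7, 51.5, 57.9, 60.8, 69.5, 86.6, 97.3.
The total first reaches 59 DD on day 8.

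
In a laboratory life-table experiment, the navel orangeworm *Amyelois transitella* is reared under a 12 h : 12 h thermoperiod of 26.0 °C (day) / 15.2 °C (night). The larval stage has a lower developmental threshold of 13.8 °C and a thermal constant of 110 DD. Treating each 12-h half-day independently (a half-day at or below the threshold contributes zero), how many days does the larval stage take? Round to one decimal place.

16.2 days

Day half: max(0, 26.0 − 13.8) × 0.5 = 12.2 × 0.5 = 6.10 DD.
Night half: max(0, 15.2 − 13.8) × 0.5 = 1.4 × 0.5 = 0.70 DD.
Per 24 h: 6.80 DD/day.
Duration = 110 / 6.80 = 16.176 ≈ 16.2 days.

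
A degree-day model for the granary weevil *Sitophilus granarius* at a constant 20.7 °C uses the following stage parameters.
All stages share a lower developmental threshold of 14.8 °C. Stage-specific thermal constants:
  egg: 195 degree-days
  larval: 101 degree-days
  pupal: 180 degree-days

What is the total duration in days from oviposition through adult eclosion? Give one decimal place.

80.7 days

Daily accumulation at 20.7 °C = 20.7 − 14.8 = 5.9 DD/day.
Total K = 195 + 101 + 180 = 476 DD.
Total duration = 476 / 5.9 = 80.678 ≈ 80.7 days.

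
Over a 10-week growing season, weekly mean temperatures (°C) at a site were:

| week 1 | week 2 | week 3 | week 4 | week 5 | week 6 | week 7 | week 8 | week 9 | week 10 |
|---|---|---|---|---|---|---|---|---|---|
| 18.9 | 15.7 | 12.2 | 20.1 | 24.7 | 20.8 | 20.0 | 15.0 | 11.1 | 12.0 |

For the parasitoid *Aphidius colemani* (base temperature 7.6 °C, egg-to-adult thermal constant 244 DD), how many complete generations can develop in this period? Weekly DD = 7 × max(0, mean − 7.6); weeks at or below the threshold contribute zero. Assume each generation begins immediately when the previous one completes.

2 generations

Weekly DD (7 × max(0, T̄ − 7.6)): 79.1, 56.7, 32.2, 87.5, 119.7, 92.4, 86.8, 51.8, 24.5, 30.8.
Season total = 661.5 DD.
Complete generations = ⌊661.5 / 244⌋ = 2.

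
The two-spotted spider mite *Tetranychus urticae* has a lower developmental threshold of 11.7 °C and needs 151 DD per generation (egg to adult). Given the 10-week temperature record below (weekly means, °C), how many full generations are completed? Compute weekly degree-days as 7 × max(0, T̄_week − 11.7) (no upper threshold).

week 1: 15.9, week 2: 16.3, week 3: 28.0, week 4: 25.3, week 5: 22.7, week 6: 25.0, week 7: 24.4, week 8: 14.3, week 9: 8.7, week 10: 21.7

Weekly DD (7 × max(0, T̄ − 11.7)): 29.4, 32.2, 114.1, 95.2, 77.0, 93.1, 88.9, 18.2, 0.0, 70.0.
Season total = 618.1 DD.
Complete generations = ⌊618.1 / 151⌋ = 4.

4 generations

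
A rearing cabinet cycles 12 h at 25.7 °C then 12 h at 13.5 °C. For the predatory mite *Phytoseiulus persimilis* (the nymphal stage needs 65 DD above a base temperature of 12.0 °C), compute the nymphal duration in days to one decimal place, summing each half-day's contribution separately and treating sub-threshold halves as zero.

Day half: max(0, 25.7 − 12.0) × 0.5 = 13.7 × 0.5 = 6.85 DD.
Night half: max(0, 13.5 − 12.0) × 0.5 = 1.5 × 0.5 = 0.75 DD.
Per 24 h: 7.60 DD/day.
Duration = 65 / 7.60 = 8.553 ≈ 8.6 days.

8.6 days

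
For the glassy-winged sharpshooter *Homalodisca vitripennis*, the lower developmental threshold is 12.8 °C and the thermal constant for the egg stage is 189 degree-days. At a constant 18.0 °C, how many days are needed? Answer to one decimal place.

Daily accumulation = 18.0 − 12.8 = 5.2 DD/day.
Duration = 189 / 5.2 = 36.346 ≈ 36.3 days.

36.3 days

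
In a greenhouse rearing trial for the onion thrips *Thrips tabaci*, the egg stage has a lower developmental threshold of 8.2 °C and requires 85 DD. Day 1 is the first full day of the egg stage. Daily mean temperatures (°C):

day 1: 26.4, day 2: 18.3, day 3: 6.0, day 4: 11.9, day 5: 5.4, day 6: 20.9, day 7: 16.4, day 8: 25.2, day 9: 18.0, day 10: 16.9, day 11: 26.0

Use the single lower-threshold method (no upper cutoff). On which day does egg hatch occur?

Daily DD above 8.2 °C: 18.2, 10.1, 0.0, 3.7, 0.0, 12.7, 8.2, 17.0, 9.8, 8.7, 17.8.
Cumulative: 18.2, 28.3, 28.3, 32.0, 32.0, 44.7, 52.9, 69.9, 79.7, 88.4, 106.2.
The total first reaches 85 DD on day 10.

day 10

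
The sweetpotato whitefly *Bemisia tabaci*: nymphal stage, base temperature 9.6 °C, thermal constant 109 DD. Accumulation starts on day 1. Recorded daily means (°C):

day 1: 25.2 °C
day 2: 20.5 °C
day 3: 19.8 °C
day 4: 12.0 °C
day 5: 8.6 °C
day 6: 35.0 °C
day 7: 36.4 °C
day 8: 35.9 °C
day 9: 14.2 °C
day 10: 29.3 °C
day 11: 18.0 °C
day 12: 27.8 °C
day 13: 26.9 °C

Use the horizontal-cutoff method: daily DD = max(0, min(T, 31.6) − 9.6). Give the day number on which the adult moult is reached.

day 9

Daily DD above 9.6 °C (capped at 22.0): 15.6, 10.9, 10.2, 2.4, 0.0, 22.0, 22.0, 22.0, 4.6, 19.7, 8.4, 18.2, 17.3.
Cumulative: 15.6, 26.5, 36.7, 39.1, 39.1, 61.1, 83.1, 105.1, 109.7, 129.4, 137.8, 156.0, 173.3.
The total first reaches 109 DD on day 9.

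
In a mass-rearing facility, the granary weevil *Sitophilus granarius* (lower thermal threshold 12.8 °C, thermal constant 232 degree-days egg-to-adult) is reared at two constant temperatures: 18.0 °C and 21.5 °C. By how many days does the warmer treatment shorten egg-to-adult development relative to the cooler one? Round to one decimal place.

At 18.0 °C: 232 / (18.0 − 12.8) = 232 / 5.2 = 44.615 d.
At 21.5 °C: 232 / (21.5 − 12.8) = 232 / 8.7 = 26.667 d.
Difference = |44.615 − 26.667| = 17.949 ≈ 17.9 days.

17.9 days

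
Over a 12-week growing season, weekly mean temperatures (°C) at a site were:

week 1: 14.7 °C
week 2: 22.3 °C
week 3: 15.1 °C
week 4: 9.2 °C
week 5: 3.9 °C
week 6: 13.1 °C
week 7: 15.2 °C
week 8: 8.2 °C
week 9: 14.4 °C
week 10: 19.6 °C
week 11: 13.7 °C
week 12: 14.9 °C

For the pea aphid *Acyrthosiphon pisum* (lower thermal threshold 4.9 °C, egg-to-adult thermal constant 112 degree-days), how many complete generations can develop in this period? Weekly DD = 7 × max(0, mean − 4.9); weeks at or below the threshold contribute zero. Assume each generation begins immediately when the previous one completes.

6 generations

Weekly DD (7 × max(0, T̄ − 4.9)): 68.6, 121.8, 71.4, 30.1, 0.0, 57.4, 72.1, 23.1, 66.5, 102.9, 61.6, 70.0.
Season total = 745.5 DD.
Complete generations = ⌊745.5 / 112⌋ = 6.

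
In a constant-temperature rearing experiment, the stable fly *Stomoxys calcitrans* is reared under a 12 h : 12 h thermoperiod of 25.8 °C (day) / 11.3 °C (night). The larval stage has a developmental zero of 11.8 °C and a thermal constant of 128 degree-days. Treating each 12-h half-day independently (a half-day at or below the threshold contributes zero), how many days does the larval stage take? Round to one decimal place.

18.3 days

Day half: max(0, 25.8 − 11.8) × 0.5 = 14.0 × 0.5 = 7.00 DD.
Night half: max(0, 11.3 − 11.8) × 0.5 = 0.0 × 0.5 = 0.00 DD.
Per 24 h: 7.00 DD/day.
Duration = 128 / 7.00 = 18.286 ≈ 18.3 days.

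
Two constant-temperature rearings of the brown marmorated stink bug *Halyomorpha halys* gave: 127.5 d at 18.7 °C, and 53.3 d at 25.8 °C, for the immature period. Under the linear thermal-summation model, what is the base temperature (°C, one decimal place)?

Under the model K = D·(T − T_b), so D₁·(T₁ − T_b) = D₂·(T₂ − T_b).
127.5·(18.7 − T_b) = 53.3·(25.8 − T_b)
T_b = (127.5·18.7 − 53.3·25.8) / (127.5 − 53.3) = 1009.11 / 74.2 = 13.600 °C ≈ 13.6 °C.

13.6 °C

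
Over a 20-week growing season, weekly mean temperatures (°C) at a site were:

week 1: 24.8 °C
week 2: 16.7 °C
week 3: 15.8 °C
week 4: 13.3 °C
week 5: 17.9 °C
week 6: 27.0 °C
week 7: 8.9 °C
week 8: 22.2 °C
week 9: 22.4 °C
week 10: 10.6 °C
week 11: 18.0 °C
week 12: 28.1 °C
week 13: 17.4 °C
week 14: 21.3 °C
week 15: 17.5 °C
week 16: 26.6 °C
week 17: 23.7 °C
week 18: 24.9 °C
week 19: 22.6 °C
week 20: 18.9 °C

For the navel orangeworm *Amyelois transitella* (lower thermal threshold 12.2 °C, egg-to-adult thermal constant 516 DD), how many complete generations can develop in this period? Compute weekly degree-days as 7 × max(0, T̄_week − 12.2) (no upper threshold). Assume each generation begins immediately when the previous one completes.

2 generations

Weekly DD (7 × max(0, T̄ − 12.2)): 88.2, 31.5, 25.2, 7.7, 39.9, 103.6, 0.0, 70.0, 71.4, 0.0, 40.6, 111.3, 36.4, 63.7, 37.1, 100.8, 80.5, 88.9, 72.8, 46.9.
Season total = 1116.5 DD.
Complete generations = ⌊1116.5 / 516⌋ = 2.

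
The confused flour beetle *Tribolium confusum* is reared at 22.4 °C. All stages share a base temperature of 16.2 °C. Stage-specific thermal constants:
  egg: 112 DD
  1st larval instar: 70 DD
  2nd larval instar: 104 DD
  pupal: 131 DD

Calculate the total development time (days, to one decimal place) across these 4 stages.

Daily accumulation at 22.4 °C = 22.4 − 16.2 = 6.2 DD/day.
Total K = 112 + 70 + 104 + 131 = 417 DD.
Total duration = 417 / 6.2 = 67.258 ≈ 67.3 days.

67.3 days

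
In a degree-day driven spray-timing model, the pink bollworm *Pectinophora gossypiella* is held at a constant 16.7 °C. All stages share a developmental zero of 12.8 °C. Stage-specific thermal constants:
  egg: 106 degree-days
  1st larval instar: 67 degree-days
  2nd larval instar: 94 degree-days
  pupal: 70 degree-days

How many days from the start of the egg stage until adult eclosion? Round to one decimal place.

86.4 days

Daily accumulation at 16.7 °C = 16.7 − 12.8 = 3.9 DD/day.
Total K = 106 + 67 + 94 + 70 = 337 DD.
Total duration = 337 / 3.9 = 86.410 ≈ 86.4 days.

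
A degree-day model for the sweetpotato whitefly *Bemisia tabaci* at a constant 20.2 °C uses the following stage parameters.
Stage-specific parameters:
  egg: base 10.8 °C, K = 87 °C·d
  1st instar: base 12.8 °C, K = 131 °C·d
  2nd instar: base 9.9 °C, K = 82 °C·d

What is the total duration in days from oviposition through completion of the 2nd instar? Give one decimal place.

34.9 days

egg: 87 / (20.2 − 10.8) = 87 / 9.4 = 9.255 d.
1st instar: 131 / (20.2 − 12.8) = 131 / 7.4 = 17.703 d.
2nd instar: 82 / (20.2 − 9.9) = 82 / 10.3 = 7.961 d.
Sum = 34.919 ≈ 34.9 days.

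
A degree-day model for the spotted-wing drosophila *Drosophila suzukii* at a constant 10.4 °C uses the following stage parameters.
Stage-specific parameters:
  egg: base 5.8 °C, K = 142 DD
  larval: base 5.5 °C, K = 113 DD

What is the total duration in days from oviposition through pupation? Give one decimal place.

egg: 142 / (10.4 − 5.8) = 142 / 4.6 = 30.870 d.
larval: 113 / (10.4 − 5.5) = 113 / 4.9 = 23.061 d.
Sum = 53.931 ≈ 53.9 days.

53.9 days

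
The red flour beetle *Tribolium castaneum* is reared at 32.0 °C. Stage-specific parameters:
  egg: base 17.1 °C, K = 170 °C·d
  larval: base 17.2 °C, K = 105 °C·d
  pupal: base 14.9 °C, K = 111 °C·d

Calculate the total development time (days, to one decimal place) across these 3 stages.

egg: 170 / (32.0 − 17.1) = 170 / 14.9 = 11.409 d.
larval: 105 / (32.0 − 17.2) = 105 / 14.8 = 7.095 d.
pupal: 111 / (32.0 − 14.9) = 111 / 17.1 = 6.491 d.
Sum = 24.995 ≈ 25.0 days.

25.0 days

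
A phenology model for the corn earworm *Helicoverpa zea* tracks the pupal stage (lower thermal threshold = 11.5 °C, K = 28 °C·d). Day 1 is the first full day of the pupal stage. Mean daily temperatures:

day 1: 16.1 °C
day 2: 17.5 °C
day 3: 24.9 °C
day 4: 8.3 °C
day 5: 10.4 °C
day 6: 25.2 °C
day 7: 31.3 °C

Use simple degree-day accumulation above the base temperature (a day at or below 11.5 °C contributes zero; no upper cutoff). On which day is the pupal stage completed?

day 6

Daily DD above 11.5 °C: 4.6, 6.0, 13.4, 0.0, 0.0, 13.7, 19.8.
Cumulative: 4.6, 10.6, 24.0, 24.0, 24.0, 37.7, 57.5.
The total first reaches 28 DD on day 6.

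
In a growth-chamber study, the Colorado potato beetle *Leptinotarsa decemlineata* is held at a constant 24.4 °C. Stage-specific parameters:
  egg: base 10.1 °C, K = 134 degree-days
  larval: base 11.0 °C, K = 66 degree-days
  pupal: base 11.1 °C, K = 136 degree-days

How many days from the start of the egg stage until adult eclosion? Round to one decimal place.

24.5 days

egg: 134 / (24.4 − 10.1) = 134 / 14.3 = 9.371 d.
larval: 66 / (24.4 − 11.0) = 66 / 13.4 = 4.925 d.
pupal: 136 / (24.4 − 11.1) = 136 / 13.3 = 10.226 d.
Sum = 24.522 ≈ 24.5 days.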